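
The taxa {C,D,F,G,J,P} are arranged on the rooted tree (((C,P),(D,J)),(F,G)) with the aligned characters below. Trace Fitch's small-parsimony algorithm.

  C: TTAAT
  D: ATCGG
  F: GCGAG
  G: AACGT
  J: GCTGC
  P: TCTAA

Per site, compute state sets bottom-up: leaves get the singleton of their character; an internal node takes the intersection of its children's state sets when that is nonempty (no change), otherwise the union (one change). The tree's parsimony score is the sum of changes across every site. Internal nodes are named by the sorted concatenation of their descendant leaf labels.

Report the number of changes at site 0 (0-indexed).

[col 0] CP: children C:{T}, P:{T} ∩→ {T}; cost 0
[col 0] DJ: children D:{A}, J:{G} ∪→ {A,G}; cost 1
[col 0] CDJP: children CP:{T}, DJ:{A,G} ∪→ {A,G,T}; cost 1
[col 0] FG: children F:{G}, G:{A} ∪→ {A,G}; cost 1
[col 0] CDFGJP: children CDJP:{A,G,T}, FG:{A,G} ∩→ {A,G}; cost 0
[col 1] CP: children C:{T}, P:{C} ∪→ {C,T}; cost 1
[col 1] DJ: children D:{T}, J:{C} ∪→ {C,T}; cost 1
[col 1] CDJP: children CP:{C,T}, DJ:{C,T} ∩→ {C,T}; cost 0
[col 1] FG: children F:{C}, G:{A} ∪→ {A,C}; cost 1
[col 1] CDFGJP: children CDJP:{C,T}, FG:{A,C} ∩→ {C}; cost 0
[col 2] CP: children C:{A}, P:{T} ∪→ {A,T}; cost 1
[col 2] DJ: children D:{C}, J:{T} ∪→ {C,T}; cost 1
[col 2] CDJP: children CP:{A,T}, DJ:{C,T} ∩→ {T}; cost 0
[col 2] FG: children F:{G}, G:{C} ∪→ {C,G}; cost 1
[col 2] CDFGJP: children CDJP:{T}, FG:{C,G} ∪→ {C,G,T}; cost 1
[col 3] CP: children C:{A}, P:{A} ∩→ {A}; cost 0
[col 3] DJ: children D:{G}, J:{G} ∩→ {G}; cost 0
[col 3] CDJP: children CP:{A}, DJ:{G} ∪→ {A,G}; cost 1
[col 3] FG: children F:{A}, G:{G} ∪→ {A,G}; cost 1
[col 3] CDFGJP: children CDJP:{A,G}, FG:{A,G} ∩→ {A,G}; cost 0
[col 4] CP: children C:{T}, P:{A} ∪→ {A,T}; cost 1
[col 4] DJ: children D:{G}, J:{C} ∪→ {C,G}; cost 1
[col 4] CDJP: children CP:{A,T}, DJ:{C,G} ∪→ {A,C,G,T}; cost 1
[col 4] FG: children F:{G}, G:{T} ∪→ {G,T}; cost 1
[col 4] CDFGJP: children CDJP:{A,C,G,T}, FG:{G,T} ∩→ {G,T}; cost 0
per-site changes: [3, 3, 4, 2, 4]; total = 16

3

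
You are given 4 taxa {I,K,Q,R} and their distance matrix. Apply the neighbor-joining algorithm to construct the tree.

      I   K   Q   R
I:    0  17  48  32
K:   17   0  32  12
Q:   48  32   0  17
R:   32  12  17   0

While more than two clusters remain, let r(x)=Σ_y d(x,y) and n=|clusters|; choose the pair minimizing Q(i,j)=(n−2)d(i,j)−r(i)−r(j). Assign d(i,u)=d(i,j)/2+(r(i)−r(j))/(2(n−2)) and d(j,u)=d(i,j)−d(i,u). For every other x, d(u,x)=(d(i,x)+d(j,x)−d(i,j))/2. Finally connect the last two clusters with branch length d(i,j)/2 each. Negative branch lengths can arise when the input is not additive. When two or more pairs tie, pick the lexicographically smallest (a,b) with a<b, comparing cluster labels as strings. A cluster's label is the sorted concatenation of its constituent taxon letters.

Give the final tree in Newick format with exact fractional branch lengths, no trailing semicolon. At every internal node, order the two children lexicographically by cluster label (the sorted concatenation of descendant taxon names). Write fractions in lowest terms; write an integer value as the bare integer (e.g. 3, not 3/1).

(((I:35/2,K:-1/2):14,Q:35/2):-1/4,R:-1/4)

step 1: merge (I,K) at d=17, Q=-124; branch lengths I→35/2, K→-1/2; new cluster IK
  updated: d(IK,Q)=63/2, d(IK,R)=27/2
step 2: merge (IK,Q) at d=63/2, Q=-62; branch lengths IK→14, Q→35/2; new cluster IKQ
  updated: d(IKQ,R)=-1/2
step 3: merge (IKQ,R) at d=-1/2; branch lengths IKQ→-1/4, R→-1/4; new cluster IKQR
final tree: (((I:35/2,K:-1/2):14,Q:35/2):-1/4,R:-1/4)
total length: 48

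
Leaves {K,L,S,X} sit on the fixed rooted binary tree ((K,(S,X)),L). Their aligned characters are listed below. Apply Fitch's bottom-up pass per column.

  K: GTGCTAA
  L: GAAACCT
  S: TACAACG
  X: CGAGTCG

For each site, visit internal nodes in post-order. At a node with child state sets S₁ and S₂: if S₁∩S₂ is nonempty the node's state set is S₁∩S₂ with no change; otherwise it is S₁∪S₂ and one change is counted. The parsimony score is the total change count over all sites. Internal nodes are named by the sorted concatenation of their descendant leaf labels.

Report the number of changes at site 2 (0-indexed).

2

[col 0] SX: children S:{T}, X:{C} ∪→ {C,T}; cost 1
[col 0] KSX: children K:{G}, SX:{C,T} ∪→ {C,G,T}; cost 1
[col 0] KLSX: children KSX:{C,G,T}, L:{G} ∩→ {G}; cost 0
[col 1] SX: children S:{A}, X:{G} ∪→ {A,G}; cost 1
[col 1] KSX: children K:{T}, SX:{A,G} ∪→ {A,G,T}; cost 1
[col 1] KLSX: children KSX:{A,G,T}, L:{A} ∩→ {A}; cost 0
[col 2] SX: children S:{C}, X:{A} ∪→ {A,C}; cost 1
[col 2] KSX: children K:{G}, SX:{A,C} ∪→ {A,C,G}; cost 1
[col 2] KLSX: children KSX:{A,C,G}, L:{A} ∩→ {A}; cost 0
[col 3] SX: children S:{A}, X:{G} ∪→ {A,G}; cost 1
[col 3] KSX: children K:{C}, SX:{A,G} ∪→ {A,C,G}; cost 1
[col 3] KLSX: children KSX:{A,C,G}, L:{A} ∩→ {A}; cost 0
[col 4] SX: children S:{A}, X:{T} ∪→ {A,T}; cost 1
[col 4] KSX: children K:{T}, SX:{A,T} ∩→ {T}; cost 0
[col 4] KLSX: children KSX:{T}, L:{C} ∪→ {C,T}; cost 1
[col 5] SX: children S:{C}, X:{C} ∩→ {C}; cost 0
[col 5] KSX: children K:{A}, SX:{C} ∪→ {A,C}; cost 1
[col 5] KLSX: children KSX:{A,C}, L:{C} ∩→ {C}; cost 0
[col 6] SX: children S:{G}, X:{G} ∩→ {G}; cost 0
[col 6] KSX: children K:{A}, SX:{G} ∪→ {A,G}; cost 1
[col 6] KLSX: children KSX:{A,G}, L:{T} ∪→ {A,G,T}; cost 1
per-site changes: [2, 2, 2, 2, 2, 1, 2]; total = 13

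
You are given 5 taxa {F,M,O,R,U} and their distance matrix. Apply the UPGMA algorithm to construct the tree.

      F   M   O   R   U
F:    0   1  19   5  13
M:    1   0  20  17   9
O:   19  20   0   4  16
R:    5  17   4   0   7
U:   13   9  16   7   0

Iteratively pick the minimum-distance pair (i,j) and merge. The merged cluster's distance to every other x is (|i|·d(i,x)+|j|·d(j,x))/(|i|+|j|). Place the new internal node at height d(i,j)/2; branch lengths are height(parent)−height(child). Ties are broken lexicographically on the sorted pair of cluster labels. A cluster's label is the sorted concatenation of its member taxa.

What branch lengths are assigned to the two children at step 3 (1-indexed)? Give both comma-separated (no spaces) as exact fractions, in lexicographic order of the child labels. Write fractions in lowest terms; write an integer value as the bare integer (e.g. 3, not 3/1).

1. join F+M (d=1) ⇒ FM; edges |F|=1/2, |M|=1/2
  updated: d(FM,O)=39/2, d(FM,R)=11, d(FM,U)=11
2. join O+R (d=4) ⇒ OR; edges |O|=2, |R|=2
  updated: d(FM,OR)=61/4, d(OR,U)=23/2
3. join FM+U (d=11) ⇒ FMU; edges |FM|=5, |U|=11/2
  updated: d(FMU,OR)=14
4. join FMU+OR (d=14) ⇒ FMORU; edges |FMU|=3/2, |OR|=5
final tree: (((F:1/2,M:1/2):5,U:11/2):3/2,(O:2,R:2):5)
total length: 22

5,11/2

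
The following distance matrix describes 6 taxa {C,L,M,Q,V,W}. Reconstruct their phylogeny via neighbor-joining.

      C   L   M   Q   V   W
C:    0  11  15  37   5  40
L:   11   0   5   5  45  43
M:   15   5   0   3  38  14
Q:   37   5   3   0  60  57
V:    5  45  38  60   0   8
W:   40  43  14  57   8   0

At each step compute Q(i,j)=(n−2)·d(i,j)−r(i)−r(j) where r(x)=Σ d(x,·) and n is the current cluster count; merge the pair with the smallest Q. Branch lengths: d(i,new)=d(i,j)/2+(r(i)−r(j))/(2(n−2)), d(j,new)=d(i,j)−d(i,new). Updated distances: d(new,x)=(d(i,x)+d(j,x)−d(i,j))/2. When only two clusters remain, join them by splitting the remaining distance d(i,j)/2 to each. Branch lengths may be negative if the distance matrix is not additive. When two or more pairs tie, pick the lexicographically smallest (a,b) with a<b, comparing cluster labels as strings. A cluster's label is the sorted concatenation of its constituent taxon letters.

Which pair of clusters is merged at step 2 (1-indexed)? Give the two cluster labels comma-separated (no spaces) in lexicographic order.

iteration 1: select V,W (d=8, Q=-286); attach at lengths (13/4, 19/4); label the merged cluster VW
  updated: d(C,VW)=37/2, d(L,VW)=40, d(M,VW)=22, d(Q,VW)=109/2
iteration 2: select C,VW (d=37/2, Q=-161); attach at lengths (1/3, 109/6); label the merged cluster CVW
  updated: d(CVW,L)=65/4, d(CVW,M)=37/4, d(CVW,Q)=73/2
iteration 3: select CVW,M (d=37/4, Q=-243/4); attach at lengths (253/16, -105/16); label the merged cluster CMVW
  updated: d(CMVW,L)=6, d(CMVW,Q)=121/8
iteration 4: select CMVW,L (d=6, Q=-209/8); attach at lengths (129/16, -33/16); label the merged cluster CLMVW
  updated: d(CLMVW,Q)=113/16
iteration 5: select CLMVW,Q (d=113/16); attach at lengths (113/32, 113/32); label the merged cluster CLMQVW
final tree: ((((C:1/3,(V:13/4,W:19/4):109/6):253/16,M:-105/16):129/16,L:-33/16):113/32,Q:113/32)
total length: 781/16

C,VW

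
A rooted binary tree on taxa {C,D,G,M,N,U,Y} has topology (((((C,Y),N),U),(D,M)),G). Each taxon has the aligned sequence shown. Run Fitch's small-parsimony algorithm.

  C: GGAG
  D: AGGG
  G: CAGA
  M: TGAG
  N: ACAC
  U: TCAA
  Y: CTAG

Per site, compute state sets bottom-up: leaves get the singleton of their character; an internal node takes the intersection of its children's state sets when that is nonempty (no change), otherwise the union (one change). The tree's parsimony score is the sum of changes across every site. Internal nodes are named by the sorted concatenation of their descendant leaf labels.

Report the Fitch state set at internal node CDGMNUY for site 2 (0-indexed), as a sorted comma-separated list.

A,G

site 0, node CY: C={G} ∪ Y={C} → {C,G} (+1)
site 0, node CNY: CY={C,G} ∪ N={A} → {A,C,G} (+1)
site 0, node CNUY: CNY={A,C,G} ∪ U={T} → {A,C,G,T} (+1)
site 0, node DM: D={A} ∪ M={T} → {A,T} (+1)
site 0, node CDMNUY: CNUY={A,C,G,T} ∩ DM={A,T} → {A,T} (+0)
site 0, node CDGMNUY: CDMNUY={A,T} ∪ G={C} → {A,C,T} (+1)
site 1, node CY: C={G} ∪ Y={T} → {G,T} (+1)
site 1, node CNY: CY={G,T} ∪ N={C} → {C,G,T} (+1)
site 1, node CNUY: CNY={C,G,T} ∩ U={C} → {C} (+0)
site 1, node DM: D={G} ∩ M={G} → {G} (+0)
site 1, node CDMNUY: CNUY={C} ∪ DM={G} → {C,G} (+1)
site 1, node CDGMNUY: CDMNUY={C,G} ∪ G={A} → {A,C,G} (+1)
site 2, node CY: C={A} ∩ Y={A} → {A} (+0)
site 2, node CNY: CY={A} ∩ N={A} → {A} (+0)
site 2, node CNUY: CNY={A} ∩ U={A} → {A} (+0)
site 2, node DM: D={G} ∪ M={A} → {A,G} (+1)
site 2, node CDMNUY: CNUY={A} ∩ DM={A,G} → {A} (+0)
site 2, node CDGMNUY: CDMNUY={A} ∪ G={G} → {A,G} (+1)
site 3, node CY: C={G} ∩ Y={G} → {G} (+0)
site 3, node CNY: CY={G} ∪ N={C} → {C,G} (+1)
site 3, node CNUY: CNY={C,G} ∪ U={A} → {A,C,G} (+1)
site 3, node DM: D={G} ∩ M={G} → {G} (+0)
site 3, node CDMNUY: CNUY={A,C,G} ∩ DM={G} → {G} (+0)
site 3, node CDGMNUY: CDMNUY={G} ∪ G={A} → {A,G} (+1)
per-site changes: [5, 4, 2, 3]; total = 14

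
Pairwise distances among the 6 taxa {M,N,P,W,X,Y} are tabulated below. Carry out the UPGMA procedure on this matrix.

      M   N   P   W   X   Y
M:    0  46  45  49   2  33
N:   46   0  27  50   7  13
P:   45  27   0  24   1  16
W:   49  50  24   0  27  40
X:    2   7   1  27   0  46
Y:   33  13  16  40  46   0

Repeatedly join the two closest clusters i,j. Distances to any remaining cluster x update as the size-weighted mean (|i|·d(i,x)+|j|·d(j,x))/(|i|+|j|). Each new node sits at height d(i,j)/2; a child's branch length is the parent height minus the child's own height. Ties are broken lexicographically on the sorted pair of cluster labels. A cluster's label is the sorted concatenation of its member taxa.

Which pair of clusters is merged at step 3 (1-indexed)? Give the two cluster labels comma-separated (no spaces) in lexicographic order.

iteration 1: select P,X (d=1); attach at lengths (1/2, 1/2); label the merged cluster PX
  updated: d(M,PX)=47/2, d(N,PX)=17, d(PX,W)=51/2, d(PX,Y)=31
iteration 2: select N,Y (d=13); attach at lengths (13/2, 13/2); label the merged cluster NY
  updated: d(M,NY)=79/2, d(NY,PX)=24, d(NY,W)=45
iteration 3: select M,PX (d=47/2); attach at lengths (47/4, 45/4); label the merged cluster MPX
  updated: d(MPX,NY)=175/6, d(MPX,W)=100/3
iteration 4: select MPX,NY (d=175/6); attach at lengths (17/6, 97/12); label the merged cluster MNPXY
  updated: d(MNPXY,W)=38
iteration 5: select MNPXY,W (d=38); attach at lengths (53/12, 19); label the merged cluster MNPWXY
final tree: (((M:47/4,(P:1/2,X:1/2):45/4):17/6,(N:13/2,Y:13/2):97/12):53/12,W:19)
total length: 214/3

M,PX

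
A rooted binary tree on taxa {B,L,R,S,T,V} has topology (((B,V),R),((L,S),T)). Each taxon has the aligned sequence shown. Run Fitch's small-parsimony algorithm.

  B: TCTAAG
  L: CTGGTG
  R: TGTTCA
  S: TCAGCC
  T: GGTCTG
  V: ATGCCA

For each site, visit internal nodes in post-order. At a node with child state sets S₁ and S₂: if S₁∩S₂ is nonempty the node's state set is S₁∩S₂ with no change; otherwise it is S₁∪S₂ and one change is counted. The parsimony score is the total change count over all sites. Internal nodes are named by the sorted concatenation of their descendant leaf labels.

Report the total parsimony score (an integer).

19

[col 0] BV: children B:{T}, V:{A} ∪→ {A,T}; cost 1
[col 0] BRV: children BV:{A,T}, R:{T} ∩→ {T}; cost 0
[col 0] LS: children L:{C}, S:{T} ∪→ {C,T}; cost 1
[col 0] LST: children LS:{C,T}, T:{G} ∪→ {C,G,T}; cost 1
[col 0] BLRSTV: children BRV:{T}, LST:{C,G,T} ∩→ {T}; cost 0
[col 1] BV: children B:{C}, V:{T} ∪→ {C,T}; cost 1
[col 1] BRV: children BV:{C,T}, R:{G} ∪→ {C,G,T}; cost 1
[col 1] LS: children L:{T}, S:{C} ∪→ {C,T}; cost 1
[col 1] LST: children LS:{C,T}, T:{G} ∪→ {C,G,T}; cost 1
[col 1] BLRSTV: children BRV:{C,G,T}, LST:{C,G,T} ∩→ {C,G,T}; cost 0
[col 2] BV: children B:{T}, V:{G} ∪→ {G,T}; cost 1
[col 2] BRV: children BV:{G,T}, R:{T} ∩→ {T}; cost 0
[col 2] LS: children L:{G}, S:{A} ∪→ {A,G}; cost 1
[col 2] LST: children LS:{A,G}, T:{T} ∪→ {A,G,T}; cost 1
[col 2] BLRSTV: children BRV:{T}, LST:{A,G,T} ∩→ {T}; cost 0
[col 3] BV: children B:{A}, V:{C} ∪→ {A,C}; cost 1
[col 3] BRV: children BV:{A,C}, R:{T} ∪→ {A,C,T}; cost 1
[col 3] LS: children L:{G}, S:{G} ∩→ {G}; cost 0
[col 3] LST: children LS:{G}, T:{C} ∪→ {C,G}; cost 1
[col 3] BLRSTV: children BRV:{A,C,T}, LST:{C,G} ∩→ {C}; cost 0
[col 4] BV: children B:{A}, V:{C} ∪→ {A,C}; cost 1
[col 4] BRV: children BV:{A,C}, R:{C} ∩→ {C}; cost 0
[col 4] LS: children L:{T}, S:{C} ∪→ {C,T}; cost 1
[col 4] LST: children LS:{C,T}, T:{T} ∩→ {T}; cost 0
[col 4] BLRSTV: children BRV:{C}, LST:{T} ∪→ {C,T}; cost 1
[col 5] BV: children B:{G}, V:{A} ∪→ {A,G}; cost 1
[col 5] BRV: children BV:{A,G}, R:{A} ∩→ {A}; cost 0
[col 5] LS: children L:{G}, S:{C} ∪→ {C,G}; cost 1
[col 5] LST: children LS:{C,G}, T:{G} ∩→ {G}; cost 0
[col 5] BLRSTV: children BRV:{A}, LST:{G} ∪→ {A,G}; cost 1
per-site changes: [3, 4, 3, 3, 3, 3]; total = 19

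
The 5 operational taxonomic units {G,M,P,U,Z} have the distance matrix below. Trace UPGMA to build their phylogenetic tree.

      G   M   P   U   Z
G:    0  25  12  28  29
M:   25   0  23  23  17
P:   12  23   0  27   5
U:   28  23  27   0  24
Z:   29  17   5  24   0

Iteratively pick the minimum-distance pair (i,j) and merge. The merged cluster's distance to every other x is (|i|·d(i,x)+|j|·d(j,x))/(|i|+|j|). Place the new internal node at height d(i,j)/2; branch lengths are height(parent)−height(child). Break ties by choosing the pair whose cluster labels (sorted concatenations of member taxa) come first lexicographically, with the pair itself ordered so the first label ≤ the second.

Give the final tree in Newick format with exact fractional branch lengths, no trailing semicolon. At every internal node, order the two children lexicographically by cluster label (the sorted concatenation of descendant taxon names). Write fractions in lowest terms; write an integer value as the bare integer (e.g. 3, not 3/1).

step 1: merge (P,Z) at d=5; branch lengths P→5/2, Z→5/2; new cluster PZ
  updated: d(G,PZ)=41/2, d(M,PZ)=20, d(PZ,U)=51/2
step 2: merge (M,PZ) at d=20; branch lengths M→10, PZ→15/2; new cluster MPZ
  updated: d(G,MPZ)=22, d(MPZ,U)=74/3
step 3: merge (G,MPZ) at d=22; branch lengths G→11, MPZ→1; new cluster GMPZ
  updated: d(GMPZ,U)=51/2
step 4: merge (GMPZ,U) at d=51/2; branch lengths GMPZ→7/4, U→51/4; new cluster GMPUZ
final tree: ((G:11,(M:10,(P:5/2,Z:5/2):15/2):1):7/4,U:51/4)
total length: 49

((G:11,(M:10,(P:5/2,Z:5/2):15/2):1):7/4,U:51/4)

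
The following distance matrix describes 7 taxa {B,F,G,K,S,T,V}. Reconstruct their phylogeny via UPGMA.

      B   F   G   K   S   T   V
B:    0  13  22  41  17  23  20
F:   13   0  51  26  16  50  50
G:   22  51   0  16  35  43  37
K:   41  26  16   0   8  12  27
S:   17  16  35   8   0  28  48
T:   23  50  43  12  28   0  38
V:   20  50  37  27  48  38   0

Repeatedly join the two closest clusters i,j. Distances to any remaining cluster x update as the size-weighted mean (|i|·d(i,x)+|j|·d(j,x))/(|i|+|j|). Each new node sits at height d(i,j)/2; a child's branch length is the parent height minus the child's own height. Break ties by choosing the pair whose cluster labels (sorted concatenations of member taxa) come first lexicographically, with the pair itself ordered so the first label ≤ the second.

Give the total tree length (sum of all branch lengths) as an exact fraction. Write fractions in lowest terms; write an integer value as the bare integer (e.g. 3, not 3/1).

5297/60

1. join K+S (d=8) ⇒ KS; edges |K|=4, |S|=4
  updated: d(B,KS)=29, d(F,KS)=21, d(G,KS)=51/2, d(KS,T)=20, d(KS,V)=75/2
2. join B+F (d=13) ⇒ BF; edges |B|=13/2, |F|=13/2
  updated: d(BF,G)=73/2, d(BF,KS)=25, d(BF,T)=73/2, d(BF,V)=35
3. join KS+T (d=20) ⇒ KST; edges |KS|=6, |T|=10
  updated: d(BF,KST)=173/6, d(G,KST)=94/3, d(KST,V)=113/3
4. join BF+KST (d=173/6) ⇒ BFKST; edges |BF|=95/12, |KST|=53/12
  updated: d(BFKST,G)=167/5, d(BFKST,V)=183/5
5. join BFKST+G (d=167/5) ⇒ BFGKST; edges |BFKST|=137/60, |G|=167/10
  updated: d(BFGKST,V)=110/3
6. join BFGKST+V (d=110/3) ⇒ BFGKSTV; edges |BFGKST|=49/30, |V|=55/3
final tree: ((((B:13/2,F:13/2):95/12,((K:4,S:4):6,T:10):53/12):137/60,G:167/10):49/30,V:55/3)
total length: 5297/60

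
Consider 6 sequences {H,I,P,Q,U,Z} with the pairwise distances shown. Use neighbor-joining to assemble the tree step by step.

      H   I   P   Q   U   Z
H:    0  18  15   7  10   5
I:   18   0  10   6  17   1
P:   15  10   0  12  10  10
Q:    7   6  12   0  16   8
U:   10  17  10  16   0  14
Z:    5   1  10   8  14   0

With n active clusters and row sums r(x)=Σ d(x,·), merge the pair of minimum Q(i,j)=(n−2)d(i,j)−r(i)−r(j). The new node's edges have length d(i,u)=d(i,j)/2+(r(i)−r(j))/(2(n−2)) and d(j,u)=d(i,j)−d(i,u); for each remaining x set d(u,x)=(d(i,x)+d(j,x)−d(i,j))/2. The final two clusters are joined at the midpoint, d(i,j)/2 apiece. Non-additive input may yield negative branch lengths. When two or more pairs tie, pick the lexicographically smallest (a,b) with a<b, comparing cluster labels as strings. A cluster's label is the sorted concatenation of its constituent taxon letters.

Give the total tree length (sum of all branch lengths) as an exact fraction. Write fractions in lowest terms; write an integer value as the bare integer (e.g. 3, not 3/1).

425/16

step 1: merge (I,Z) at d=1, Q=-86; branch lengths I→9/4, Z→-5/4; new cluster IZ
  updated: d(H,IZ)=11, d(IZ,P)=19/2, d(IZ,Q)=13/2, d(IZ,U)=15
step 2: merge (P,U) at d=10, Q=-135/2; branch lengths P→17/4, U→23/4; new cluster PU
  updated: d(H,PU)=15/2, d(IZ,PU)=29/4, d(PU,Q)=9
step 3: merge (H,PU) at d=15/2, Q=-137/4; branch lengths H→67/16, PU→53/16; new cluster HPU
  updated: d(HPU,IZ)=43/8, d(HPU,Q)=17/4
step 4: merge (HPU,IZ) at d=43/8, Q=-129/8; branch lengths HPU→25/16, IZ→61/16; new cluster HIPUZ
  updated: d(HIPUZ,Q)=43/16
step 5: merge (HIPUZ,Q) at d=43/16; branch lengths HIPUZ→43/32, Q→43/32; new cluster HIPQUZ
final tree: (((H:67/16,(P:17/4,U:23/4):53/16):25/16,(I:9/4,Z:-5/4):61/16):43/32,Q:43/32)
total length: 425/16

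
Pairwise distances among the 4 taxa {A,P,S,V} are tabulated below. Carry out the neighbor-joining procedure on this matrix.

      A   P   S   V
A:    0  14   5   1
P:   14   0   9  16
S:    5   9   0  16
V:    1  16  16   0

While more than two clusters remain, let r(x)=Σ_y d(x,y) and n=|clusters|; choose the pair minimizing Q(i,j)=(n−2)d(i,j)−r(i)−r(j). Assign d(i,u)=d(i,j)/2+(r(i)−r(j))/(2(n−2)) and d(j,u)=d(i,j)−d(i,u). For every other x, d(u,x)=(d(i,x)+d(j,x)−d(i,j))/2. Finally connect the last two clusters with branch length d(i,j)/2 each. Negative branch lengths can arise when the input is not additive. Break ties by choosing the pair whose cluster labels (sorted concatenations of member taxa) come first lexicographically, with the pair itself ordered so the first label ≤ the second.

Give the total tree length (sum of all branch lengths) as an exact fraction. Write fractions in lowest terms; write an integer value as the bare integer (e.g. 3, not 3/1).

1. join A+V (d=1, Q=-51) ⇒ AV; edges |A|=-11/4, |V|=15/4
  updated: d(AV,P)=29/2, d(AV,S)=10
2. join AV+P (d=29/2, Q=-67/2) ⇒ APV; edges |AV|=31/4, |P|=27/4
  updated: d(APV,S)=9/4
3. join APV+S (d=9/4) ⇒ APSV; edges |APV|=9/8, |S|=9/8
final tree: (((A:-11/4,V:15/4):31/4,P:27/4):9/8,S:9/8)
total length: 71/4

71/4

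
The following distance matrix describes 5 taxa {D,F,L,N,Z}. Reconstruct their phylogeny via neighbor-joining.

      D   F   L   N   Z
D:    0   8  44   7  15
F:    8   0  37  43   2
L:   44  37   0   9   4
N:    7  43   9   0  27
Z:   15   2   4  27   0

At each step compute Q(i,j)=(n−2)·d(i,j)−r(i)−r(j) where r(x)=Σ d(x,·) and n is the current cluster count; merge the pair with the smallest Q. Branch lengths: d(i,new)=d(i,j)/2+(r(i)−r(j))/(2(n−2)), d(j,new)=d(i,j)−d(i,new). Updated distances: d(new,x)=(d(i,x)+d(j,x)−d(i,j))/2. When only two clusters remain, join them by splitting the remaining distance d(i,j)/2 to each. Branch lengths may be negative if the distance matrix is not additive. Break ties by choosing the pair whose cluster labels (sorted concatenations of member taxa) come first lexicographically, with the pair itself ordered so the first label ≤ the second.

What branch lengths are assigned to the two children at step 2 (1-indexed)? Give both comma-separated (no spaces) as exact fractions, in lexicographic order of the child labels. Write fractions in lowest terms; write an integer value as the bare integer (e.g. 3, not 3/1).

iteration 1: select L,N (d=9, Q=-153); attach at lengths (35/6, 19/6); label the merged cluster LN
  updated: d(D,LN)=21, d(F,LN)=71/2, d(LN,Z)=11
iteration 2: select D,F (d=8, Q=-147/2); attach at lengths (29/8, 35/8); label the merged cluster DF
  updated: d(DF,LN)=97/4, d(DF,Z)=9/2
iteration 3: select DF,LN (d=97/4, Q=-159/4); attach at lengths (71/8, 123/8); label the merged cluster DFLN
  updated: d(DFLN,Z)=-35/8
iteration 4: select DFLN,Z (d=-35/8); attach at lengths (-35/16, -35/16); label the merged cluster DFLNZ
final tree: (((D:29/8,F:35/8):71/8,(L:35/6,N:19/6):123/8):-35/16,Z:-35/16)
total length: 295/8

29/8,35/8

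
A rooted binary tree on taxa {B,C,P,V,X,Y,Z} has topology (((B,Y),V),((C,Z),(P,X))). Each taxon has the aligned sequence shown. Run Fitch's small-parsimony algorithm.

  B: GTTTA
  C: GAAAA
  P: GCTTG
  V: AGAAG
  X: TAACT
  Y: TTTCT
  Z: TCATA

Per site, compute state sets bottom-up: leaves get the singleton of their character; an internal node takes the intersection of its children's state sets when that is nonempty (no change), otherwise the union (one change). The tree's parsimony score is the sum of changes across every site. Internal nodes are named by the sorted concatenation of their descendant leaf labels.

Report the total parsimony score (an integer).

[col 0] BY: children B:{G}, Y:{T} ∪→ {G,T}; cost 1
[col 0] BVY: children BY:{G,T}, V:{A} ∪→ {A,G,T}; cost 1
[col 0] CZ: children C:{G}, Z:{T} ∪→ {G,T}; cost 1
[col 0] PX: children P:{G}, X:{T} ∪→ {G,T}; cost 1
[col 0] CPXZ: children CZ:{G,T}, PX:{G,T} ∩→ {G,T}; cost 0
[col 0] BCPVXYZ: children BVY:{A,G,T}, CPXZ:{G,T} ∩→ {G,T}; cost 0
[col 1] BY: children B:{T}, Y:{T} ∩→ {T}; cost 0
[col 1] BVY: children BY:{T}, V:{G} ∪→ {G,T}; cost 1
[col 1] CZ: children C:{A}, Z:{C} ∪→ {A,C}; cost 1
[col 1] PX: children P:{C}, X:{A} ∪→ {A,C}; cost 1
[col 1] CPXZ: children CZ:{A,C}, PX:{A,C} ∩→ {A,C}; cost 0
[col 1] BCPVXYZ: children BVY:{G,T}, CPXZ:{A,C} ∪→ {A,C,G,T}; cost 1
[col 2] BY: children B:{T}, Y:{T} ∩→ {T}; cost 0
[col 2] BVY: children BY:{T}, V:{A} ∪→ {A,T}; cost 1
[col 2] CZ: children C:{A}, Z:{A} ∩→ {A}; cost 0
[col 2] PX: children P:{T}, X:{A} ∪→ {A,T}; cost 1
[col 2] CPXZ: children CZ:{A}, PX:{A,T} ∩→ {A}; cost 0
[col 2] BCPVXYZ: children BVY:{A,T}, CPXZ:{A} ∩→ {A}; cost 0
[col 3] BY: children B:{T}, Y:{C} ∪→ {C,T}; cost 1
[col 3] BVY: children BY:{C,T}, V:{A} ∪→ {A,C,T}; cost 1
[col 3] CZ: children C:{A}, Z:{T} ∪→ {A,T}; cost 1
[col 3] PX: children P:{T}, X:{C} ∪→ {C,T}; cost 1
[col 3] CPXZ: children CZ:{A,T}, PX:{C,T} ∩→ {T}; cost 0
[col 3] BCPVXYZ: children BVY:{A,C,T}, CPXZ:{T} ∩→ {T}; cost 0
[col 4] BY: children B:{A}, Y:{T} ∪→ {A,T}; cost 1
[col 4] BVY: children BY:{A,T}, V:{G} ∪→ {A,G,T}; cost 1
[col 4] CZ: children C:{A}, Z:{A} ∩→ {A}; cost 0
[col 4] PX: children P:{G}, X:{T} ∪→ {G,T}; cost 1
[col 4] CPXZ: children CZ:{A}, PX:{G,T} ∪→ {A,G,T}; cost 1
[col 4] BCPVXYZ: children BVY:{A,G,T}, CPXZ:{A,G,T} ∩→ {A,G,T}; cost 0
per-site changes: [4, 4, 2, 4, 4]; total = 18

18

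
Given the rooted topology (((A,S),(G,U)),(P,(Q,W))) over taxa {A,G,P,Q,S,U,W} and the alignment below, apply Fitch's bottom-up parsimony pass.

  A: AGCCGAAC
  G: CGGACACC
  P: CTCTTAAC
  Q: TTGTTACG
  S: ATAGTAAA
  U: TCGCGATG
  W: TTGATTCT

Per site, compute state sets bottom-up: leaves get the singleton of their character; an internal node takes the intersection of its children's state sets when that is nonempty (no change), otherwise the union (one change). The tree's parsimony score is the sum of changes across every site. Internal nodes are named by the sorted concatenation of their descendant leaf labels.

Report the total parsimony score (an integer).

site 0, node AS: A={A} ∩ S={A} → {A} (+0)
site 0, node GU: G={C} ∪ U={T} → {C,T} (+1)
site 0, node AGSU: AS={A} ∪ GU={C,T} → {A,C,T} (+1)
site 0, node QW: Q={T} ∩ W={T} → {T} (+0)
site 0, node PQW: P={C} ∪ QW={T} → {C,T} (+1)
site 0, node AGPQSUW: AGSU={A,C,T} ∩ PQW={C,T} → {C,T} (+0)
site 1, node AS: A={G} ∪ S={T} → {G,T} (+1)
site 1, node GU: G={G} ∪ U={C} → {C,G} (+1)
site 1, node AGSU: AS={G,T} ∩ GU={C,G} → {G} (+0)
site 1, node QW: Q={T} ∩ W={T} → {T} (+0)
site 1, node PQW: P={T} ∩ QW={T} → {T} (+0)
site 1, node AGPQSUW: AGSU={G} ∪ PQW={T} → {G,T} (+1)
site 2, node AS: A={C} ∪ S={A} → {A,C} (+1)
site 2, node GU: G={G} ∩ U={G} → {G} (+0)
site 2, node AGSU: AS={A,C} ∪ GU={G} → {A,C,G} (+1)
site 2, node QW: Q={G} ∩ W={G} → {G} (+0)
site 2, node PQW: P={C} ∪ QW={G} → {C,G} (+1)
site 2, node AGPQSUW: AGSU={A,C,G} ∩ PQW={C,G} → {C,G} (+0)
site 3, node AS: A={C} ∪ S={G} → {C,G} (+1)
site 3, node GU: G={A} ∪ U={C} → {A,C} (+1)
site 3, node AGSU: AS={C,G} ∩ GU={A,C} → {C} (+0)
site 3, node QW: Q={T} ∪ W={A} → {A,T} (+1)
site 3, node PQW: P={T} ∩ QW={A,T} → {T} (+0)
site 3, node AGPQSUW: AGSU={C} ∪ PQW={T} → {C,T} (+1)
site 4, node AS: A={G} ∪ S={T} → {G,T} (+1)
site 4, node GU: G={C} ∪ U={G} → {C,G} (+1)
site 4, node AGSU: AS={G,T} ∩ GU={C,G} → {G} (+0)
site 4, node QW: Q={T} ∩ W={T} → {T} (+0)
site 4, node PQW: P={T} ∩ QW={T} → {T} (+0)
site 4, node AGPQSUW: AGSU={G} ∪ PQW={T} → {G,T} (+1)
site 5, node AS: A={A} ∩ S={A} → {A} (+0)
site 5, node GU: G={A} ∩ U={A} → {A} (+0)
site 5, node AGSU: AS={A} ∩ GU={A} → {A} (+0)
site 5, node QW: Q={A} ∪ W={T} → {A,T} (+1)
site 5, node PQW: P={A} ∩ QW={A,T} → {A} (+0)
site 5, node AGPQSUW: AGSU={A} ∩ PQW={A} → {A} (+0)
site 6, node AS: A={A} ∩ S={A} → {A} (+0)
site 6, node GU: G={C} ∪ U={T} → {C,T} (+1)
site 6, node AGSU: AS={A} ∪ GU={C,T} → {A,C,T} (+1)
site 6, node QW: Q={C} ∩ W={C} → {C} (+0)
site 6, node PQW: P={A} ∪ QW={C} → {A,C} (+1)
site 6, node AGPQSUW: AGSU={A,C,T} ∩ PQW={A,C} → {A,C} (+0)
site 7, node AS: A={C} ∪ S={A} → {A,C} (+1)
site 7, node GU: G={C} ∪ U={G} → {C,G} (+1)
site 7, node AGSU: AS={A,C} ∩ GU={C,G} → {C} (+0)
site 7, node QW: Q={G} ∪ W={T} → {G,T} (+1)
site 7, node PQW: P={C} ∪ QW={G,T} → {C,G,T} (+1)
site 7, node AGPQSUW: AGSU={C} ∩ PQW={C,G,T} → {C} (+0)
per-site changes: [3, 3, 3, 4, 3, 1, 3, 4]; total = 24

24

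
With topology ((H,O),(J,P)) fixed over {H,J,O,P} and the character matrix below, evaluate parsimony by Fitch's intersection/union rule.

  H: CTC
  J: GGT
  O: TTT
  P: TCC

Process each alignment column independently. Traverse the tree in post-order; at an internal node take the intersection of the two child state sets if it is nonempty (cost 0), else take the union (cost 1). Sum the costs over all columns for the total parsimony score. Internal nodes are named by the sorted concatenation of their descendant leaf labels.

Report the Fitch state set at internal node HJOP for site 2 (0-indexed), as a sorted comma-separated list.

HO@0: {C} ∪ {T} = {C,T} (union, +1)
JP@0: {G} ∪ {T} = {G,T} (union, +1)
HJOP@0: {C,T} ∩ {G,T} = {T} (intersection, +0)
HO@1: {T} ∩ {T} = {T} (intersection, +0)
JP@1: {G} ∪ {C} = {C,G} (union, +1)
HJOP@1: {T} ∪ {C,G} = {C,G,T} (union, +1)
HO@2: {C} ∪ {T} = {C,T} (union, +1)
JP@2: {T} ∪ {C} = {C,T} (union, +1)
HJOP@2: {C,T} ∩ {C,T} = {C,T} (intersection, +0)
per-site changes: [2, 2, 2]; total = 6

C,T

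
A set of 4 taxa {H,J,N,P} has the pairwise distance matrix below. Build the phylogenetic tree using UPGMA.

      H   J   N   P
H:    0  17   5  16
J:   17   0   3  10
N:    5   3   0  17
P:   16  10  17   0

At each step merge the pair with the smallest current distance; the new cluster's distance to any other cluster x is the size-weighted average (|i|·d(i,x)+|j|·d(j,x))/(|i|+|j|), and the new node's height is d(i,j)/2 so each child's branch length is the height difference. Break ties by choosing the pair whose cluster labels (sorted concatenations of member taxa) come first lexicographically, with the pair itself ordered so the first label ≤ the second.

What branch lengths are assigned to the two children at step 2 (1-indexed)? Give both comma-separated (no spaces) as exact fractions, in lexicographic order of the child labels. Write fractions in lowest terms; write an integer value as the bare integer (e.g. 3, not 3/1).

11/2,4

iteration 1: select J,N (d=3); attach at lengths (3/2, 3/2); label the merged cluster JN
  updated: d(H,JN)=11, d(JN,P)=27/2
iteration 2: select H,JN (d=11); attach at lengths (11/2, 4); label the merged cluster HJN
  updated: d(HJN,P)=43/3
iteration 3: select HJN,P (d=43/3); attach at lengths (5/3, 43/6); label the merged cluster HJNP
final tree: ((H:11/2,(J:3/2,N:3/2):4):5/3,P:43/6)
total length: 64/3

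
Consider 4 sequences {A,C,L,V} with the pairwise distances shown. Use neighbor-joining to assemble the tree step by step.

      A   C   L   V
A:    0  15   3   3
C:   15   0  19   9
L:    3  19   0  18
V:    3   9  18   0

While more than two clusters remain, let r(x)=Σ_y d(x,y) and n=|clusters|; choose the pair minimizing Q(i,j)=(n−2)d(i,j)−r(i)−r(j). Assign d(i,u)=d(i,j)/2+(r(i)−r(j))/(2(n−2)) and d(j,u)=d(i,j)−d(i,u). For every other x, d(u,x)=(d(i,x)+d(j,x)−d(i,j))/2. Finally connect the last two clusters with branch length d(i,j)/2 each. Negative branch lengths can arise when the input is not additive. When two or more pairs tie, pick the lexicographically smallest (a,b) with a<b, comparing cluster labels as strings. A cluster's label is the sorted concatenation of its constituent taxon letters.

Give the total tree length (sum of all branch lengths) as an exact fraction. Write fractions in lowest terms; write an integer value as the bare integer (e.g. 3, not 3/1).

1. join A+L (d=3, Q=-55) ⇒ AL; edges |A|=-13/4, |L|=25/4
  updated: d(AL,C)=31/2, d(AL,V)=9
2. join AL+C (d=31/2, Q=-67/2) ⇒ ACL; edges |AL|=31/4, |C|=31/4
  updated: d(ACL,V)=5/4
3. join ACL+V (d=5/4) ⇒ ACLV; edges |ACL|=5/8, |V|=5/8
final tree: (((A:-13/4,L:25/4):31/4,C:31/4):5/8,V:5/8)
total length: 79/4

79/4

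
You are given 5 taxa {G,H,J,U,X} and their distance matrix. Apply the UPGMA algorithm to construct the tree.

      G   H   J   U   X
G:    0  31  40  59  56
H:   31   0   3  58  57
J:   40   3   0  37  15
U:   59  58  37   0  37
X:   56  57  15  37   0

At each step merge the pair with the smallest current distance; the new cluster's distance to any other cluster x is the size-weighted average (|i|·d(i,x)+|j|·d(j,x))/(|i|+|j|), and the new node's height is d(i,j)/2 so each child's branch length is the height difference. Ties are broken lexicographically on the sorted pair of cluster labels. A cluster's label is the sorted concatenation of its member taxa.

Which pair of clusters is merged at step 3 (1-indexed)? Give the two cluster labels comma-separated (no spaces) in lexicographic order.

U,X

1. join H+J (d=3) ⇒ HJ; edges |H|=3/2, |J|=3/2
  updated: d(G,HJ)=71/2, d(HJ,U)=95/2, d(HJ,X)=36
2. join G+HJ (d=71/2) ⇒ GHJ; edges |G|=71/4, |HJ|=65/4
  updated: d(GHJ,U)=154/3, d(GHJ,X)=128/3
3. join U+X (d=37) ⇒ UX; edges |U|=37/2, |X|=37/2
  updated: d(GHJ,UX)=47
4. join GHJ+UX (d=47) ⇒ GHJUX; edges |GHJ|=23/4, |UX|=5
final tree: ((G:71/4,(H:3/2,J:3/2):65/4):23/4,(U:37/2,X:37/2):5)
total length: 339/4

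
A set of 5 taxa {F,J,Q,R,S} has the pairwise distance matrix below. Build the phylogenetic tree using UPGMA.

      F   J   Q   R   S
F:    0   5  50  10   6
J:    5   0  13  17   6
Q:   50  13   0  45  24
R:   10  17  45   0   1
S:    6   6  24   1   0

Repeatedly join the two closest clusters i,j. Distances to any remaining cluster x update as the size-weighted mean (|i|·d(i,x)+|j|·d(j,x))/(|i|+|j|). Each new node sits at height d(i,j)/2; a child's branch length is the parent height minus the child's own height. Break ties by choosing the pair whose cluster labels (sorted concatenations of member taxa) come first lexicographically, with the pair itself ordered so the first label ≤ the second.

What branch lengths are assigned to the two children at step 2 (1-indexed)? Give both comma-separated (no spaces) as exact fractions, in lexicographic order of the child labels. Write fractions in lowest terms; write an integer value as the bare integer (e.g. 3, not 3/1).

5/2,5/2

step 1: merge (R,S) at d=1; branch lengths R→1/2, S→1/2; new cluster RS
  updated: d(F,RS)=8, d(J,RS)=23/2, d(Q,RS)=69/2
step 2: merge (F,J) at d=5; branch lengths F→5/2, J→5/2; new cluster FJ
  updated: d(FJ,Q)=63/2, d(FJ,RS)=39/4
step 3: merge (FJ,RS) at d=39/4; branch lengths FJ→19/8, RS→35/8; new cluster FJRS
  updated: d(FJRS,Q)=33
step 4: merge (FJRS,Q) at d=33; branch lengths FJRS→93/8, Q→33/2; new cluster FJQRS
final tree: (((F:5/2,J:5/2):19/8,(R:1/2,S:1/2):35/8):93/8,Q:33/2)
total length: 327/8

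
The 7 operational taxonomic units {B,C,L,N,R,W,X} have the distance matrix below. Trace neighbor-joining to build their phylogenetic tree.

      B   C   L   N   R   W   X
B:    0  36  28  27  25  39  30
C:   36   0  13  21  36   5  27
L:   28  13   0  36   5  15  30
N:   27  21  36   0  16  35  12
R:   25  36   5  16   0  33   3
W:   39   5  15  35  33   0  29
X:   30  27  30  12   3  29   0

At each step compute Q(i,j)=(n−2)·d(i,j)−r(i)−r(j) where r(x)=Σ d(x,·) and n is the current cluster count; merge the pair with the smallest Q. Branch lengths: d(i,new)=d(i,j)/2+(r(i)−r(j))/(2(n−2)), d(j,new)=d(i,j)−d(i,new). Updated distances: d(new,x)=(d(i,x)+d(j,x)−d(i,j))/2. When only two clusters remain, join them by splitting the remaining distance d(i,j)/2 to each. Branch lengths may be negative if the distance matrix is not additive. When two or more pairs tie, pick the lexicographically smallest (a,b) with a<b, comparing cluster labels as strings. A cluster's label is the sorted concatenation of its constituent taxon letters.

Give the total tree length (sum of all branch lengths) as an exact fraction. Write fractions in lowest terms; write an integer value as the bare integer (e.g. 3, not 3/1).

1987/32

iteration 1: select C,W (d=5, Q=-269); attach at lengths (7/10, 43/10); label the merged cluster CW
  updated: d(B,CW)=35, d(CW,L)=23/2, d(CW,N)=51/2, d(CW,R)=32, d(CW,X)=51/2
iteration 2: select CW,L (d=23/2, Q=-194); attach at lengths (65/8, 27/8); label the merged cluster CLW
  updated: d(B,CLW)=103/4, d(CLW,N)=25, d(CLW,R)=51/4, d(CLW,X)=22
iteration 3: select B,CLW (d=103/4, Q=-116); attach at lengths (199/12, 55/6); label the merged cluster BCLW
  updated: d(BCLW,N)=105/8, d(BCLW,R)=6, d(BCLW,X)=105/8
iteration 4: select BCLW,N (d=105/8, Q=-377/8); attach at lengths (139/32, 281/32); label the merged cluster BCLNW
  updated: d(BCLNW,R)=71/16, d(BCLNW,X)=6
iteration 5: select BCLNW,R (d=71/16, Q=-215/16); attach at lengths (119/32, 23/32); label the merged cluster BCLNRW
  updated: d(BCLNRW,X)=73/32
iteration 6: select BCLNRW,X (d=73/32); attach at lengths (73/64, 73/64); label the merged cluster BCLNRWX
final tree: ((((B:199/12,((C:7/10,W:43/10):65/8,L:27/8):55/6):139/32,N:281/32):119/32,R:23/32):73/64,X:73/64)
total length: 1987/32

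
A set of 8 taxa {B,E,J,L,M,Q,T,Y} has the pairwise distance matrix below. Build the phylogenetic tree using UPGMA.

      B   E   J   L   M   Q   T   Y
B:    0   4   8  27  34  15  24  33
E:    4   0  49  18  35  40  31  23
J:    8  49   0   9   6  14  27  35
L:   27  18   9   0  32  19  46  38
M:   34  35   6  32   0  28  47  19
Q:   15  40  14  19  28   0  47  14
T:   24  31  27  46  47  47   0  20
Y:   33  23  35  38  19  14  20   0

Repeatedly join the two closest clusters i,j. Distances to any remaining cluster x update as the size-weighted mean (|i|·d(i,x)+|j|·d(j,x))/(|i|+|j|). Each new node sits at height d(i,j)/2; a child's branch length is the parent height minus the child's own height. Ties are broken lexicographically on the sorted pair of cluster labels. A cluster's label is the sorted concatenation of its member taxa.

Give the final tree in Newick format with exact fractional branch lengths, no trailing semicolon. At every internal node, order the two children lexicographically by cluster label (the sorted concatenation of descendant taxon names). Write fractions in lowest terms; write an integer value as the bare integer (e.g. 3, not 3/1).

step 1: merge (B,E) at d=4; branch lengths B→2, E→2; new cluster BE
  updated: d(BE,J)=57/2, d(BE,L)=45/2, d(BE,M)=69/2, d(BE,Q)=55/2, d(BE,T)=55/2, d(BE,Y)=28
step 2: merge (J,M) at d=6; branch lengths J→3, M→3; new cluster JM
  updated: d(BE,JM)=63/2, d(JM,L)=41/2, d(JM,Q)=21, d(JM,T)=37, d(JM,Y)=27
step 3: merge (Q,Y) at d=14; branch lengths Q→7, Y→7; new cluster QY
  updated: d(BE,QY)=111/4, d(JM,QY)=24, d(L,QY)=57/2, d(QY,T)=67/2
step 4: merge (JM,L) at d=41/2; branch lengths JM→29/4, L→41/4; new cluster JLM
  updated: d(BE,JLM)=57/2, d(JLM,QY)=51/2, d(JLM,T)=40
step 5: merge (JLM,QY) at d=51/2; branch lengths JLM→5/2, QY→23/4; new cluster JLMQY
  updated: d(BE,JLMQY)=141/5, d(JLMQY,T)=187/5
step 6: merge (BE,T) at d=55/2; branch lengths BE→47/4, T→55/4; new cluster BET
  updated: d(BET,JLMQY)=469/15
step 7: merge (BET,JLMQY) at d=469/15; branch lengths BET→113/60, JLMQY→173/60; new cluster BEJLMQTY
final tree: (((B:2,E:2):47/4,T:55/4):113/60,(((J:3,M:3):29/4,L:41/4):5/2,(Q:7,Y:7):23/4):173/60)
total length: 4801/60

(((B:2,E:2):47/4,T:55/4):113/60,(((J:3,M:3):29/4,L:41/4):5/2,(Q:7,Y:7):23/4):173/60)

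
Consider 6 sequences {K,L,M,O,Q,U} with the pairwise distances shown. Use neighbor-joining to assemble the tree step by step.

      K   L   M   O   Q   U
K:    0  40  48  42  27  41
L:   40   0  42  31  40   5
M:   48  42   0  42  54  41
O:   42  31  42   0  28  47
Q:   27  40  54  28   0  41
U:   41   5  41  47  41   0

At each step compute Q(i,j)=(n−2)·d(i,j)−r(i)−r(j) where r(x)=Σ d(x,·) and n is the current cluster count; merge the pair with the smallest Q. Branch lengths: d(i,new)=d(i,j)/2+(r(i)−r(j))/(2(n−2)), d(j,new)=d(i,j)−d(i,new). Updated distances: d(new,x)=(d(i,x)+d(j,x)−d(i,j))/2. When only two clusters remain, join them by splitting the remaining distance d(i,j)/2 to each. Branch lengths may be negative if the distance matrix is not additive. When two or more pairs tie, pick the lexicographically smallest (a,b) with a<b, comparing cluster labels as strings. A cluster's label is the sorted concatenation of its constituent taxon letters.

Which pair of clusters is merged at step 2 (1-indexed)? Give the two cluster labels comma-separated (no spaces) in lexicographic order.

iteration 1: select L,U (d=5, Q=-313); attach at lengths (3/8, 37/8); label the merged cluster LU
  updated: d(K,LU)=38, d(LU,M)=39, d(LU,O)=73/2, d(LU,Q)=38
iteration 2: select K,Q (d=27, Q=-221); attach at lengths (89/6, 73/6); label the merged cluster KQ
  updated: d(KQ,LU)=49/2, d(KQ,M)=75/2, d(KQ,O)=43/2
iteration 3: select KQ,O (d=43/2, Q=-281/2); attach at lengths (53/8, 119/8); label the merged cluster KOQ
  updated: d(KOQ,LU)=79/4, d(KOQ,M)=29
iteration 4: select KOQ,LU (d=79/4, Q=-351/4); attach at lengths (39/8, 119/8); label the merged cluster KLOQU
  updated: d(KLOQU,M)=193/8
iteration 5: select KLOQU,M (d=193/8); attach at lengths (193/16, 193/16); label the merged cluster KLMOQU
final tree: ((((K:89/6,Q:73/6):53/8,O:119/8):39/8,(L:3/8,U:37/8):119/8):193/16,M:193/16)
total length: 779/8

K,Q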